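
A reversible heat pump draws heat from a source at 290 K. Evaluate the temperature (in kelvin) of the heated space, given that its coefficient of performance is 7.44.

COP_HP = T_H/(T_H − T_C) ⇒ T_H = T_C·COP_HP/(COP_HP − 1) = 290.00 × 7.44/(7.44 − 1) = 335 K.

T_H ≈ 335 K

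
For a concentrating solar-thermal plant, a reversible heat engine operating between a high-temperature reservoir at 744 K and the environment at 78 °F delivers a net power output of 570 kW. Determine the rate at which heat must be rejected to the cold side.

T_C = 78 °F → (78 − 32) × 5/9 = 25.56 °C = 298.71 K.
Since the cycle is reversible, η = 1 − T_C/T_H = 1 − 298.71/744.00 = 0.5985.
Since Q_C/Q_H = T_C/T_H and Q_H = W/η, Q_C = W·T_C/(T_H − T_C) = 570 × 298.71/445.29 = 382.4 kW.

Q̇_C ≈ 382.4 kW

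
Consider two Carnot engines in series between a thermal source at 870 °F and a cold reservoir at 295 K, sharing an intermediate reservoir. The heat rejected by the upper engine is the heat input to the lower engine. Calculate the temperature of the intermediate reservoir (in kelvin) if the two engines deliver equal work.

T_m ≈ 516.9 K

T_H = 870 °F → (870 − 32) × 5/9 = 465.56 °C = 738.71 K.
For reversible stages Q_m = Q_H·(T_m/T_H). Setting W₁ = Q_H(1 − T_m/T_H) equal to W₂ = Q_m(1 − T_C/T_m) = Q_H·(T_m − T_C)/T_H gives T_H − T_m = T_m − T_C, so T_m = (T_H + T_C)/2 = (738.71 + 295.00)/2 = 516.9 K.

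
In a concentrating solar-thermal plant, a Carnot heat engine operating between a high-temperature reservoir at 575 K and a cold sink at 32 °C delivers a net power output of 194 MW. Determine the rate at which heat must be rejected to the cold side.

T_C = 32 °C → 32 + 273.15 = 305.15 K.
Carnot efficiency: η = 1 − T_C/T_H = 1 − 305.15/575.00 = 0.4693.
Since Q_C/Q_H = T_C/T_H and Q_H = W/η, Q_C = W·T_C/(T_H − T_C) = 194 × 305.15/269.85 = 219 MW.

Q̇_C ≈ 219 MW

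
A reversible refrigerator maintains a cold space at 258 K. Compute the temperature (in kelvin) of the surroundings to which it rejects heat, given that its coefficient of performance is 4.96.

COP_R = T_C/(T_H − T_C) ⇒ T_H = T_C·(1 + 1/COP_R) = 258.00 × (1 + 1/4.96) = 310 K.

T_H ≈ 310 K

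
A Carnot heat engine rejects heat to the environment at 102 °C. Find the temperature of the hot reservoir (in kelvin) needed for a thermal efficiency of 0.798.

T_H ≈ 1860 K

T_C = 102 °C → 102 + 273.15 = 375.15 K.
From η = 1 − T_C/T_H, solving for T_H gives T_H = T_C/(1 − η) = 375.15/(1 − 0.798) = 1860 K.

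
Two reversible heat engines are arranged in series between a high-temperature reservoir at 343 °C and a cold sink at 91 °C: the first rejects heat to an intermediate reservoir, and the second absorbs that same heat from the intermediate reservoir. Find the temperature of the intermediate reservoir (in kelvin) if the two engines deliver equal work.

T_H = 343 °C → 343 + 273.15 = 616.15 K.
T_C = 91 °C → 91 + 273.15 = 364.15 K.
For reversible stages Q_m = Q_H·(T_m/T_H). Setting W₁ = Q_H(1 − T_m/T_H) equal to W₂ = Q_m(1 − T_C/T_m) = Q_H·(T_m − T_C)/T_H gives T_H − T_m = T_m − T_C, so T_m = (T_H + T_C)/2 = (616.15 + 364.15)/2 = 490 K.

T_m ≈ 490 K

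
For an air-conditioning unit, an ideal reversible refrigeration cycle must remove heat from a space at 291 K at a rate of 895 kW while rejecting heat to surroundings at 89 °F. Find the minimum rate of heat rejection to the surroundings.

T_H = 89 °F → (89 − 32) × 5/9 = 31.67 °C = 304.82 K.
For a reversible cycle Q_H/Q_C = T_H/T_C, so Q_H = Q_C·T_H/T_C = 895 × 304.82/291.00 = 937 kW.

Q̇_H ≈ 937 kW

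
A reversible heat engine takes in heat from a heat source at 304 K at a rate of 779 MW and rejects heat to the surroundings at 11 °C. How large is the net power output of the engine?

Ẇ ≈ 50.9 MW

T_C = 11 °C → 11 + 273.15 = 284.15 K.
Since the cycle is reversible, η = 1 − T_C/T_H = 1 − 284.15/304.00 = 0.0653.
W = η·Q_H = 0.0653 × 779 = 50.9 MW.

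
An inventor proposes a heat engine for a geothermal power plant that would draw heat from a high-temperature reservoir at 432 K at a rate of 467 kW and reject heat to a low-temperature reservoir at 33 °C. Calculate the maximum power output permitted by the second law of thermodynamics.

T_C = 33 °C → 33 + 273.15 = 306.15 K.
The second-law ceiling is the Carnot efficiency, η_max = 1 − T_C/T_H = 1 − 306.15/432.00 = 0.2913.
W_max = η_max · Q_H = 0.2913 × 467 = 136 kW.

Ẇ_max ≈ 136 kW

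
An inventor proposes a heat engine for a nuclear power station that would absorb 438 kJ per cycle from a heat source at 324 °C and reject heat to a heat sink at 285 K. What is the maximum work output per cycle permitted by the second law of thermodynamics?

W_max ≈ 229.0 kJ

T_H = 324 °C → 324 + 273.15 = 597.15 K.
By the Carnot theorem, η_max = 1 − T_C/T_H = 1 − 285.00/597.15 = 0.5227.
W_max = η_max · Q_H = 0.5227 × 438 = 229.0 kJ.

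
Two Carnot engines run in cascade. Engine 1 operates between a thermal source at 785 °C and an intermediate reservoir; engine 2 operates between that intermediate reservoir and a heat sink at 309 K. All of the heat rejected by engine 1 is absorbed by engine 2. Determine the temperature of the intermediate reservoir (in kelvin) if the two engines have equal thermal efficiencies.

T_m ≈ 571.8 K

T_H = 785 °C → 785 + 273.15 = 1058.15 K.
Equal efficiencies require 1 − T_m/T_H = 1 − T_C/T_m, i.e. T_m/T_H = T_C/T_m, so T_m = √(T_H·T_C) = √(1058.15 × 309.00) = 571.8 K.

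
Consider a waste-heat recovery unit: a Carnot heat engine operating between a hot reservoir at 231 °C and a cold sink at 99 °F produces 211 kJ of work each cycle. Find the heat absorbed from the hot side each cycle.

T_H = 231 °C → 231 + 273.15 = 504.15 K.
T_C = 99 °F → (99 − 32) × 5/9 = 37.22 °C = 310.37 K.
Carnot efficiency: η = 1 − T_C/T_H = 1 − 310.37/504.15 = 0.3844.
Q_H = W/η = 211/0.3844 = 549 kJ.

Q_H ≈ 549 kJ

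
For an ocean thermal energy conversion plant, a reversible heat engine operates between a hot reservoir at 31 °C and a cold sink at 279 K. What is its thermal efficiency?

η ≈ 0.0827

T_H = 31 °C → 31 + 273.15 = 304.15 K.
For a reversible engine, η = 1 − T_C/T_H = 1 − 279.00/304.15 = 0.0827.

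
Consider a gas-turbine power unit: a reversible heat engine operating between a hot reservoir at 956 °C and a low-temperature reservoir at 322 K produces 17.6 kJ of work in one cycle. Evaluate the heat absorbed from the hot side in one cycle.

Q_H ≈ 23.8 kJ

T_H = 956 °C → 956 + 273.15 = 1229.15 K.
Since the cycle is reversible, η = 1 − T_C/T_H = 1 − 322.00/1229.15 = 0.7380.
Q_H = W/η = 17.6/0.7380 = 23.8 kJ.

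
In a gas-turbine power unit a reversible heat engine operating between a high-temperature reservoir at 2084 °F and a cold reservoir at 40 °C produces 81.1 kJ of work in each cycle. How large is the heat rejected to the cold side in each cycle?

T_H = 2084 °F → (2084 − 32) × 5/9 = 1140.00 °C = 1413.15 K.
T_C = 40 °C → 40 + 273.15 = 313.15 K.
Carnot efficiency: η = 1 − T_C/T_H = 1 − 313.15/1413.15 = 0.7784.
Since Q_C/Q_H = T_C/T_H and Q_H = W/η, Q_C = W·T_C/(T_H − T_C) = 81.1 × 313.15/1100.00 = 23.1 kJ.

Q_C ≈ 23.1 kJ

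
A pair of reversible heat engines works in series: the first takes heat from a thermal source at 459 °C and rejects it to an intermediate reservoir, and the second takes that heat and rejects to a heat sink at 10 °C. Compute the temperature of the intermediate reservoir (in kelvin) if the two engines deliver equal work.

T_m ≈ 507.6 K

T_H = 459 °C → 459 + 273.15 = 732.15 K.
T_C = 10 °C → 10 + 273.15 = 283.15 K.
For reversible stages Q_m = Q_H·(T_m/T_H). Setting W₁ = Q_H(1 − T_m/T_H) equal to W₂ = Q_m(1 − T_C/T_m) = Q_H·(T_m − T_C)/T_H gives T_H − T_m = T_m − T_C, so T_m = (T_H + T_C)/2 = (732.15 + 283.15)/2 = 507.6 K.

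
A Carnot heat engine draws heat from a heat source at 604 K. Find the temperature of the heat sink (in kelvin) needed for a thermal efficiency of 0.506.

From η = 1 − T_C/T_H, T_C = T_H·(1 − η) = 604.00 × (1 − 0.506) = 298.4 K.

T_C ≈ 298.4 K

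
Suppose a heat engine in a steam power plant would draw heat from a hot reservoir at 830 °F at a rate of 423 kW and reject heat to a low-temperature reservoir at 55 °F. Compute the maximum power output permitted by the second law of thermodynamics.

Ẇ_max ≈ 254.2 kW

T_H = 830 °F → (830 − 32) × 5/9 = 443.33 °C = 716.48 K.
T_C = 55 °F → (55 − 32) × 5/9 = 12.78 °C = 285.93 K.
No engine can exceed the Carnot limit: η_max = 1 − T_C/T_H = 1 − 285.93/716.48 = 0.6009.
W_max = η_max · Q_H = 0.6009 × 423 = 254.2 kW.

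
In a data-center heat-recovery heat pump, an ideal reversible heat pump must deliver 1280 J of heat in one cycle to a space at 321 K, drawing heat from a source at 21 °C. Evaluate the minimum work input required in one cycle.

T_C = 21 °C → 21 + 273.15 = 294.15 K.
Reversible heating COP: COP_HP = T_H/(T_H − T_C) = 321.00/26.85 = 11.9553.
W = Q_H/COP_HP = 1280/11.9553 = 107 J.

W_in ≈ 107 J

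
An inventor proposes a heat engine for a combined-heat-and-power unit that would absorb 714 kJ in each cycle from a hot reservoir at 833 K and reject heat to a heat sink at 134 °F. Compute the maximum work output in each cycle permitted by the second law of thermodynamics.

W_max ≈ 431 kJ

T_C = 134 °F → (134 − 32) × 5/9 = 56.67 °C = 329.82 K.
The second-law ceiling is the Carnot efficiency, η_max = 1 − T_C/T_H = 1 − 329.82/833.00 = 0.6041.
W_max = η_max · Q_H = 0.6041 × 714 = 431 kJ.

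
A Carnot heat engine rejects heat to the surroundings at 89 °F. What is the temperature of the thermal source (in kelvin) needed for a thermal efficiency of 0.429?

T_H ≈ 534 K

T_C = 89 °F → (89 − 32) × 5/9 = 31.67 °C = 304.82 K.
From η = 1 − T_C/T_H, solving for T_H gives T_H = T_C/(1 − η) = 304.82/(1 − 0.429) = 534 K.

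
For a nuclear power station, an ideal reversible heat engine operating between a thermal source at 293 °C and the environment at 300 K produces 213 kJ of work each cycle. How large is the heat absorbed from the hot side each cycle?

T_H = 293 °C → 293 + 273.15 = 566.15 K.
Carnot efficiency: η = 1 − T_C/T_H = 1 − 300.00/566.15 = 0.4701.
Q_H = W/η = 213/0.4701 = 453 kJ.

Q_H ≈ 453 kJ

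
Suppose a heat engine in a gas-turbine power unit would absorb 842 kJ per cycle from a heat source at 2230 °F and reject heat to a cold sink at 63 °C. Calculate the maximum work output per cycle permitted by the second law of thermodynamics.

W_max ≈ 653 kJ

T_H = 2230 °F → (2230 − 32) × 5/9 = 1221.11 °C = 1494.26 K.
T_C = 63 °C → 63 + 273.15 = 336.15 K.
By the Carnot theorem, η_max = 1 − T_C/T_H = 1 − 336.15/1494.26 = 0.7750.
W_max = η_max · Q_H = 0.7750 × 842 = 653 kJ.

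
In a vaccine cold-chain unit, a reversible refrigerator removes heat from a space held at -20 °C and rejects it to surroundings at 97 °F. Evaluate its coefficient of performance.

COP_R ≈ 4.51

T_H = 97 °F → (97 − 32) × 5/9 = 36.11 °C = 309.26 K.
T_C = -20 °C → -20 + 273.15 = 253.15 K.
For a reversible refrigerator, COP_R = T_C/(T_H − T_C) = 253.15/(309.26 − 253.15) = 4.51.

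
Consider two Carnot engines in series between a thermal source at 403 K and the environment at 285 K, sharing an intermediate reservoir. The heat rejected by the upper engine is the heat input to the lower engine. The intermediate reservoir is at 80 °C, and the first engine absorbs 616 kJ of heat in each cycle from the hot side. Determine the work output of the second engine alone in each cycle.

T_m = 80 °C → 80 + 273.15 = 353.15 K.
Heat entering the second stage: Q_m = Q_H·(T_m/T_H) = 616 × 353.15/403.00 = 540 kJ.
Second-stage efficiency η₂ = 1 − T_C/T_m = 1 − 285.00/353.15 = 0.1930, so W₂ = η₂·Q_m = 104 kJ.

W₂ ≈ 104 kJ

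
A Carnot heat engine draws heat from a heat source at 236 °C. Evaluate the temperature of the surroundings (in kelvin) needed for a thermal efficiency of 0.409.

T_C ≈ 301 K

T_H = 236 °C → 236 + 273.15 = 509.15 K.
From η = 1 − T_C/T_H, T_C = T_H·(1 − η) = 509.15 × (1 − 0.409) = 301 K.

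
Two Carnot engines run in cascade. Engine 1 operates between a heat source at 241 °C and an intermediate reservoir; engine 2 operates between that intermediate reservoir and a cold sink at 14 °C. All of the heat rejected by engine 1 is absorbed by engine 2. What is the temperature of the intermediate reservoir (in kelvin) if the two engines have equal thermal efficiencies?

T_H = 241 °C → 241 + 273.15 = 514.15 K.
T_C = 14 °C → 14 + 273.15 = 287.15 K.
Equal efficiencies require 1 − T_m/T_H = 1 − T_C/T_m, i.e. T_m/T_H = T_C/T_m, so T_m = √(T_H·T_C) = √(514.15 × 287.15) = 384 K.

T_m ≈ 384 K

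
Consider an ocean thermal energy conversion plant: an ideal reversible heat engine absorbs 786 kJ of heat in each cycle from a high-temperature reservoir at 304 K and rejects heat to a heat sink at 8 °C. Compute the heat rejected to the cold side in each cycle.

Q_C ≈ 727 kJ

T_C = 8 °C → 8 + 273.15 = 281.15 K.
Since the cycle is reversible, η = 1 − T_C/T_H = 1 − 281.15/304.00 = 0.0752.
For a reversible cycle Q_C/Q_H = T_C/T_H, so Q_C = 786 × 281.15/304.00 = 727 kJ.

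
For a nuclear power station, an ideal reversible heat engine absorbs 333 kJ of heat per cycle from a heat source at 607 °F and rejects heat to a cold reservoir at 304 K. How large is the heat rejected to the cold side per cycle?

T_H = 607 °F → (607 − 32) × 5/9 = 319.44 °C = 592.59 K.
The Carnot efficiency is η = 1 − T_C/T_H = 1 − 304.00/592.59 = 0.4870.
For a reversible cycle Q_C/Q_H = T_C/T_H, so Q_C = 333 × 304.00/592.59 = 171 kJ.

Q_C ≈ 171 kJ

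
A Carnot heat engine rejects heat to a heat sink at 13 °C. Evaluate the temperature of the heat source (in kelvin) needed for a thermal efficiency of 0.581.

T_C = 13 °C → 13 + 273.15 = 286.15 K.
From η = 1 − T_C/T_H, solving for T_H gives T_H = T_C/(1 − η) = 286.15/(1 − 0.581) = 682.9 K.

T_H ≈ 682.9 K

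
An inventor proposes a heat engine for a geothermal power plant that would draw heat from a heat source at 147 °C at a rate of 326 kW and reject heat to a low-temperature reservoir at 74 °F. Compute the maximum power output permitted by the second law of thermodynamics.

Ẇ_max ≈ 96.0 kW

T_H = 147 °C → 147 + 273.15 = 420.15 K.
T_C = 74 °F → (74 − 32) × 5/9 = 23.33 °C = 296.48 K.
No engine can exceed the Carnot limit: η_max = 1 − T_C/T_H = 1 − 296.48/420.15 = 0.2943.
W_max = η_max · Q_H = 0.2943 × 326 = 96.0 kW.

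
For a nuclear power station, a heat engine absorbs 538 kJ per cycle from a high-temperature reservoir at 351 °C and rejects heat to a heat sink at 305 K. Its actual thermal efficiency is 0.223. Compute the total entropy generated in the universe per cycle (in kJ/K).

T_H = 351 °C → 351 + 273.15 = 624.15 K.
W = η·Q_H = 0.223 × 538 = 120.0 kJ, so Q_C = Q_H − W = 418.0 kJ.
Reservoir entropy changes: ΔS_H = −Q_H/T_H = −538/624.15 = -0.8620 kJ/K and ΔS_C = +Q_C/T_C = 418.0/305.00 = 1.371 kJ/K.
ΔS_univ = −Q_H/T_H + Q_C/T_C = 0.5086 kJ/K (> 0, since η = 0.223 < η_Carnot = 0.511).

ΔS_univ ≈ 0.5086 kJ/K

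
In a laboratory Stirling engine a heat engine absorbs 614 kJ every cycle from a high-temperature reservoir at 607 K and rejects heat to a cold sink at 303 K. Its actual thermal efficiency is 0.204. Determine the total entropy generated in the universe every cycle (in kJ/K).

W = η·Q_H = 0.204 × 614 = 125.3 kJ, so Q_C = Q_H − W = 488.7 kJ.
Reservoir entropy changes: ΔS_H = −Q_H/T_H = −614/607.00 = -1.012 kJ/K and ΔS_C = +Q_C/T_C = 488.7/303.00 = 1.613 kJ/K.
ΔS_univ = −Q_H/T_H + Q_C/T_C = 0.601 kJ/K (> 0, since η = 0.204 < η_Carnot = 0.501).

ΔS_univ ≈ 0.601 kJ/K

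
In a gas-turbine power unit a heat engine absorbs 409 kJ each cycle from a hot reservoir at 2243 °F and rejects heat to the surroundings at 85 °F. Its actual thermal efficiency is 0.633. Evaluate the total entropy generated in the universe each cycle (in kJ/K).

T_H = 2243 °F → (2243 − 32) × 5/9 = 1228.33 °C = 1501.48 K.
T_C = 85 °F → (85 − 32) × 5/9 = 29.44 °C = 302.59 K.
W = η·Q_H = 0.633 × 409 = 258.9 kJ, so Q_C = Q_H − W = 150.1 kJ.
The hot reservoir loses entropy Q_H/T_H = 409/1501.48 = 0.2724 kJ/K; the cold reservoir gains Q_C/T_C = 150.1/302.59 = 0.4961 kJ/K.
ΔS_univ = −Q_H/T_H + Q_C/T_C = 0.224 kJ/K (> 0, since η = 0.633 < η_Carnot = 0.798).

ΔS_univ ≈ 0.224 kJ/K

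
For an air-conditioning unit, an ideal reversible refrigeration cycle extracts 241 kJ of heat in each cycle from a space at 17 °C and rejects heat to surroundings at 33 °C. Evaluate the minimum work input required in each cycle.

W_in ≈ 13.3 kJ

T_H = 33 °C → 33 + 273.15 = 306.15 K.
T_C = 17 °C → 17 + 273.15 = 290.15 K.
The reversible coefficient of performance is COP_R = T_C/(T_H − T_C) = 290.15/16.00 = 18.1344.
W = Q_C/COP_R = 241/18.1344 = 13.3 kJ.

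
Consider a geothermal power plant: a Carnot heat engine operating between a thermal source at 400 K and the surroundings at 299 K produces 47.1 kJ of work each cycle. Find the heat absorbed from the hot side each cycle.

For a reversible engine, η = 1 − T_C/T_H = 1 − 299.00/400.00 = 0.2525.
Q_H = W/η = 47.1/0.2525 = 186.5 kJ.

Q_H ≈ 186.5 kJ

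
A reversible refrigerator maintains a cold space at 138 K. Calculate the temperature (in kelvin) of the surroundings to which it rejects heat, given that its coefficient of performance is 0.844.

T_H ≈ 301.5 K

COP_R = T_C/(T_H − T_C) ⇒ T_H = T_C·(1 + 1/COP_R) = 138.00 × (1 + 1/0.844) = 301.5 K.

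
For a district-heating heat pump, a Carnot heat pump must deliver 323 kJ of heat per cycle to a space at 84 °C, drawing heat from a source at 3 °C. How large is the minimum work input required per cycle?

T_H = 84 °C → 84 + 273.15 = 357.15 K.
T_C = 3 °C → 3 + 273.15 = 276.15 K.
COP_HP = T_H/(T_H − T_C) = 357.15/81.00 = 4.4093.
W = Q_H/COP_HP = 323/4.4093 = 73.3 kJ.

W_in ≈ 73.3 kJ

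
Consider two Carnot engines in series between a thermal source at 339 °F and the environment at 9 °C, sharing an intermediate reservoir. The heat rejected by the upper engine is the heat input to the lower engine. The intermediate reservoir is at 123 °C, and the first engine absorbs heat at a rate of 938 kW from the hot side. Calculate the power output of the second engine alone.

Ẇ₂ ≈ 241 kW

T_H = 339 °F → (339 − 32) × 5/9 = 170.56 °C = 443.71 K.
T_C = 9 °C → 9 + 273.15 = 282.15 K.
T_m = 123 °C → 123 + 273.15 = 396.15 K.
Heat entering the second stage: Q_m = Q_H·(T_m/T_H) = 938 × 396.15/443.71 = 837 kW.
Second-stage efficiency η₂ = 1 − T_C/T_m = 1 − 282.15/396.15 = 0.2878, so W₂ = η₂·Q_m = 241 kW.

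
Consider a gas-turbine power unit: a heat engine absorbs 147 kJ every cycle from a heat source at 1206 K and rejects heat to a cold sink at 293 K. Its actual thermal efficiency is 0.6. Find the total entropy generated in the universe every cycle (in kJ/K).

ΔS_univ ≈ 0.0788 kJ/K

W = η·Q_H = 0.6 × 147 = 88.20 kJ, so Q_C = Q_H − W = 58.80 kJ.
Reservoir entropy changes: ΔS_H = −Q_H/T_H = −147/1206.00 = -0.1219 kJ/K and ΔS_C = +Q_C/T_C = 58.80/293.00 = 0.2007 kJ/K.
ΔS_univ = −Q_H/T_H + Q_C/T_C = 0.0788 kJ/K (> 0, since η = 0.6 < η_Carnot = 0.757).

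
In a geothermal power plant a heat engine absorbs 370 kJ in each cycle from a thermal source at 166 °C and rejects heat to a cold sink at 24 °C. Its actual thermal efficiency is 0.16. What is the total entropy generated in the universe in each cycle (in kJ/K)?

ΔS_univ ≈ 0.2034 kJ/K

T_H = 166 °C → 166 + 273.15 = 439.15 K.
T_C = 24 °C → 24 + 273.15 = 297.15 K.
W = η·Q_H = 0.16 × 370 = 59.20 kJ, so Q_C = Q_H − W = 310.8 kJ.
Entropy balance on the reservoirs: −Q_H/T_H = -0.8425 kJ/K, +Q_C/T_C = 1.046 kJ/K.
ΔS_univ = −Q_H/T_H + Q_C/T_C = 0.2034 kJ/K (> 0, since η = 0.16 < η_Carnot = 0.323).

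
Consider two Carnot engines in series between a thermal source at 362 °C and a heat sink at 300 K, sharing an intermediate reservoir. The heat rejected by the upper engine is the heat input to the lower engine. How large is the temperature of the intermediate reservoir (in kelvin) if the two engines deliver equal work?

T_H = 362 °C → 362 + 273.15 = 635.15 K.
For reversible stages Q_m = Q_H·(T_m/T_H). Setting W₁ = Q_H(1 − T_m/T_H) equal to W₂ = Q_m(1 − T_C/T_m) = Q_H·(T_m − T_C)/T_H gives T_H − T_m = T_m − T_C, so T_m = (T_H + T_C)/2 = (635.15 + 300.00)/2 = 468 K.

T_m ≈ 468 K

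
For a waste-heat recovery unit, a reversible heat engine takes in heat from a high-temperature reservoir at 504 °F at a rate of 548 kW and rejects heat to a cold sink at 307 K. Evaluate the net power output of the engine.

Ẇ ≈ 233.8 kW

T_H = 504 °F → (504 − 32) × 5/9 = 262.22 °C = 535.37 K.
Carnot efficiency: η = 1 − T_C/T_H = 1 − 307.00/535.37 = 0.4266.
W = η·Q_H = 0.4266 × 548 = 233.8 kW.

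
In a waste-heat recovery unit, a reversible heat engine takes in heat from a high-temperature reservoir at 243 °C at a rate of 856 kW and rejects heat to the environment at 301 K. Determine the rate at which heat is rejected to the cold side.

Q̇_C ≈ 499 kW

T_H = 243 °C → 243 + 273.15 = 516.15 K.
η_rev = 1 − T_C/T_H = 1 − 301.00/516.15 = 0.4168.
For a reversible cycle Q_C/Q_H = T_C/T_H, so Q_C = 856 × 301.00/516.15 = 499 kW.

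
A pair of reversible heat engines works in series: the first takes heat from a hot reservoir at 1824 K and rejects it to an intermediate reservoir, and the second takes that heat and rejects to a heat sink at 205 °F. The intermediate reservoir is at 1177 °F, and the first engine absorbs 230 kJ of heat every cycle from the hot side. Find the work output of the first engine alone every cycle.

W₁ ≈ 115.3 kJ

T_C = 205 °F → (205 − 32) × 5/9 = 96.11 °C = 369.26 K.
T_m = 1177 °F → (1177 − 32) × 5/9 = 636.11 °C = 909.26 K.
First-stage efficiency η₁ = 1 − T_m/T_H = 1 − 909.26/1824.00 = 0.5015.
W₁ = η₁·Q_H = 0.5015 × 230 = 115.3 kJ.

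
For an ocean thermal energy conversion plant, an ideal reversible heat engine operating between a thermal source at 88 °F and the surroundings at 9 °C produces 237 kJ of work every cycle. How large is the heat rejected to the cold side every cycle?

T_H = 88 °F → (88 − 32) × 5/9 = 31.11 °C = 304.26 K.
T_C = 9 °C → 9 + 273.15 = 282.15 K.
η_rev = 1 − T_C/T_H = 1 − 282.15/304.26 = 0.0727.
Since Q_C/Q_H = T_C/T_H and Q_H = W/η, Q_C = W·T_C/(T_H − T_C) = 237 × 282.15/22.11 = 3020 kJ.

Q_C ≈ 3020 kJ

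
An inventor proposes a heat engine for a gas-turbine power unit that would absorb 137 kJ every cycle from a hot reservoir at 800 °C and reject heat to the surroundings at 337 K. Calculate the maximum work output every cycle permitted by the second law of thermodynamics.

T_H = 800 °C → 800 + 273.15 = 1073.15 K.
By the Carnot theorem, η_max = 1 − T_C/T_H = 1 − 337.00/1073.15 = 0.6860.
W_max = η_max · Q_H = 0.6860 × 137 = 93.98 kJ.

W_max ≈ 93.98 kJ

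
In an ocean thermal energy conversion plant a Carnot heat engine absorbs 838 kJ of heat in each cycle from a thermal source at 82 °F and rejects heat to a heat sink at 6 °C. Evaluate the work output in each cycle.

T_H = 82 °F → (82 − 32) × 5/9 = 27.78 °C = 300.93 K.
T_C = 6 °C → 6 + 273.15 = 279.15 K.
The Carnot efficiency is η = 1 − T_C/T_H = 1 − 279.15/300.93 = 0.0724.
W = η·Q_H = 0.0724 × 838 = 60.65 kJ.

W ≈ 60.65 kJ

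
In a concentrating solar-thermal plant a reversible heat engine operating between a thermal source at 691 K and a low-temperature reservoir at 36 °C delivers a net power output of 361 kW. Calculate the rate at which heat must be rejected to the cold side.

T_C = 36 °C → 36 + 273.15 = 309.15 K.
η_rev = 1 − T_C/T_H = 1 − 309.15/691.00 = 0.5526.
Since Q_C/Q_H = T_C/T_H and Q_H = W/η, Q_C = W·T_C/(T_H − T_C) = 361 × 309.15/381.85 = 292 kW.

Q̇_C ≈ 292 kW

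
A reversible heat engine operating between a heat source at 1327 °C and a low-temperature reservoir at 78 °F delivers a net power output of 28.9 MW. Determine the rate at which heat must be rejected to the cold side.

Q̇_C ≈ 6.63 MW

T_H = 1327 °C → 1327 + 273.15 = 1600.15 K.
T_C = 78 °F → (78 − 32) × 5/9 = 25.56 °C = 298.71 K.
Carnot efficiency: η = 1 − T_C/T_H = 1 − 298.71/1600.15 = 0.8133.
Since Q_C/Q_H = T_C/T_H and Q_H = W/η, Q_C = W·T_C/(T_H − T_C) = 28.9 × 298.71/1301.44 = 6.63 MW.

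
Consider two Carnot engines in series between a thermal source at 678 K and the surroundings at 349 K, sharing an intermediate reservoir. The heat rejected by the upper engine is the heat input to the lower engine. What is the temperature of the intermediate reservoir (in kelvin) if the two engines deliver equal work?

T_m ≈ 513.5 K

For reversible stages Q_m = Q_H·(T_m/T_H). Setting W₁ = Q_H(1 − T_m/T_H) equal to W₂ = Q_m(1 − T_C/T_m) = Q_H·(T_m − T_C)/T_H gives T_H − T_m = T_m − T_C, so T_m = (T_H + T_C)/2 = (678.00 + 349.00)/2 = 513.5 K.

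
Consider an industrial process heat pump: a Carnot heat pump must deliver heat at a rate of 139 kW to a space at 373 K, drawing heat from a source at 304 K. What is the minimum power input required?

For a reversible heat pump, COP_HP = T_H/(T_H − T_C) = 373.00/69.00 = 5.4058.
W = Q_H/COP_HP = 139/5.4058 = 25.71 kW.

Ẇ_in ≈ 25.71 kW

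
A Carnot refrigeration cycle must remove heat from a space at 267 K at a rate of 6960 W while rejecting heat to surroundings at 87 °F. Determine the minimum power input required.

Ẇ_in ≈ 957 W

T_H = 87 °F → (87 − 32) × 5/9 = 30.56 °C = 303.71 K.
COP_R = T_C/(T_H − T_C) = 267.00/36.71 = 7.2741.
W = Q_C/COP_R = 6960/7.2741 = 957 W.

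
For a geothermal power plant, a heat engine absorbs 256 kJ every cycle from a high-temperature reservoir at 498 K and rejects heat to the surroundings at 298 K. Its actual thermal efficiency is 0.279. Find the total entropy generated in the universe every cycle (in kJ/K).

ΔS_univ ≈ 0.1053 kJ/K

W = η·Q_H = 0.279 × 256 = 71.42 kJ, so Q_C = Q_H − W = 184.6 kJ.
The hot reservoir loses entropy Q_H/T_H = 256/498.00 = 0.5141 kJ/K; the cold reservoir gains Q_C/T_C = 184.6/298.00 = 0.6194 kJ/K.
ΔS_univ = −Q_H/T_H + Q_C/T_C = 0.1053 kJ/K (> 0, since η = 0.279 < η_Carnot = 0.402).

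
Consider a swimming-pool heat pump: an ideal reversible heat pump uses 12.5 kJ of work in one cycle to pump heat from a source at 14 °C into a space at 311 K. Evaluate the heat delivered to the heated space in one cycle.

T_C = 14 °C → 14 + 273.15 = 287.15 K.
The Carnot heat-pump COP is COP_HP = T_H/(T_H − T_C) = 311.00/23.85 = 13.0398.
Q_H = COP_HP · W = 13.0398 × 12.5 = 163 kJ.

Q_H ≈ 163 kJ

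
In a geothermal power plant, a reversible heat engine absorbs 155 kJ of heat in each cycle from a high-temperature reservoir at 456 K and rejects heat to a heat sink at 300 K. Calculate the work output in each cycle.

Since the cycle is reversible, η = 1 − T_C/T_H = 1 − 300.00/456.00 = 0.3421.
W = η·Q_H = 0.3421 × 155 = 53.0 kJ.

W ≈ 53.0 kJ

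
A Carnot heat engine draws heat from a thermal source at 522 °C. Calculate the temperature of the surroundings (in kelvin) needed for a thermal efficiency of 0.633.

T_C ≈ 292 K

T_H = 522 °C → 522 + 273.15 = 795.15 K.
From η = 1 − T_C/T_H, T_C = T_H·(1 − η) = 795.15 × (1 − 0.633) = 292 K.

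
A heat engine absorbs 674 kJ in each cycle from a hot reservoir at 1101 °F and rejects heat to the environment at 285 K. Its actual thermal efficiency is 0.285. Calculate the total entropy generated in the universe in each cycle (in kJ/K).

T_H = 1101 °F → (1101 − 32) × 5/9 = 593.89 °C = 867.04 K.
W = η·Q_H = 0.285 × 674 = 192.1 kJ, so Q_C = Q_H − W = 481.9 kJ.
Entropy balance on the reservoirs: −Q_H/T_H = -0.7774 kJ/K, +Q_C/T_C = 1.691 kJ/K.
ΔS_univ = −Q_H/T_H + Q_C/T_C = 0.9136 kJ/K (> 0, since η = 0.285 < η_Carnot = 0.671).

ΔS_univ ≈ 0.9136 kJ/K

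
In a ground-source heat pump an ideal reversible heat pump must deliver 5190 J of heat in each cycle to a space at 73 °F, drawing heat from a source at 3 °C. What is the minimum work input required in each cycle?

W_in ≈ 346.9 J

T_H = 73 °F → (73 − 32) × 5/9 = 22.78 °C = 295.93 K.
T_C = 3 °C → 3 + 273.15 = 276.15 K.
For a reversible heat pump, COP_HP = T_H/(T_H − T_C) = 295.93/19.78 = 14.9626.
W = Q_H/COP_HP = 5190/14.9626 = 346.9 J.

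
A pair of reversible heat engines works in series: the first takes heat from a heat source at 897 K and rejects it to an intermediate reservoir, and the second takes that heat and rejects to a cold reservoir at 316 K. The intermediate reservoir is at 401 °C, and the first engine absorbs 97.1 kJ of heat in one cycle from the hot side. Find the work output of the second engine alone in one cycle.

W₂ ≈ 38.8 kJ

T_m = 401 °C → 401 + 273.15 = 674.15 K.
Heat entering the second stage: Q_m = Q_H·(T_m/T_H) = 97.1 × 674.15/897.00 = 73.0 kJ.
Second-stage efficiency η₂ = 1 − T_C/T_m = 1 − 316.00/674.15 = 0.5313, so W₂ = η₂·Q_m = 38.8 kJ.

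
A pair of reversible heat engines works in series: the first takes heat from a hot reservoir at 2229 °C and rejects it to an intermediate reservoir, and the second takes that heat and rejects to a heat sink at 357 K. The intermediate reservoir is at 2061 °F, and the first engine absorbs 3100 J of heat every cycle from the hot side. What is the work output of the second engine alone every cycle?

T_H = 2229 °C → 2229 + 273.15 = 2502.15 K.
T_m = 2061 °F → (2061 − 32) × 5/9 = 1127.22 °C = 1400.37 K.
Heat entering the second stage: Q_m = Q_H·(T_m/T_H) = 3100 × 1400.37/2502.15 = 1730 J.
Second-stage efficiency η₂ = 1 − T_C/T_m = 1 − 357.00/1400.37 = 0.7451, so W₂ = η₂·Q_m = 1290 J.

W₂ ≈ 1290 J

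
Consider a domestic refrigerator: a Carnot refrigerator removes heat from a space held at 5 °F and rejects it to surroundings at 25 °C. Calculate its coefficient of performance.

COP_R ≈ 6.454

T_H = 25 °C → 25 + 273.15 = 298.15 K.
T_C = 5 °F → (5 − 32) × 5/9 = -15.00 °C = 258.15 K.
COP_R = T_C/(T_H − T_C) = 258.15/(298.15 − 258.15) = 6.454.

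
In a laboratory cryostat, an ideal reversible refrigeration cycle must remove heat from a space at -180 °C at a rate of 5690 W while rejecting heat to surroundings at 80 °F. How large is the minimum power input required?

Ẇ_in ≈ 12600 W

T_H = 80 °F → (80 − 32) × 5/9 = 26.67 °C = 299.82 K.
T_C = -180 °C → -180 + 273.15 = 93.15 K.
Carnot COP: COP_R = T_C/(T_H − T_C) = 93.15/206.67 = 0.4507.
W = Q_C/COP_R = 5690/0.4507 = 12600 W.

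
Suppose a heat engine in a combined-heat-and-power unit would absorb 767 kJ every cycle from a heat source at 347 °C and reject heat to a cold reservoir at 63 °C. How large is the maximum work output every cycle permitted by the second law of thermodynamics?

T_H = 347 °C → 347 + 273.15 = 620.15 K.
T_C = 63 °C → 63 + 273.15 = 336.15 K.
The upper bound on efficiency is η_max = 1 − T_C/T_H = 1 − 336.15/620.15 = 0.4580.
W_max = η_max · Q_H = 0.4580 × 767 = 351.3 kJ.

W_max ≈ 351.3 kJ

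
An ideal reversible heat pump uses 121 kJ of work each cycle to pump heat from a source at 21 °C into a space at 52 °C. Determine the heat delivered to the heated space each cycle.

T_H = 52 °C → 52 + 273.15 = 325.15 K.
T_C = 21 °C → 21 + 273.15 = 294.15 K.
Reversible heating COP: COP_HP = T_H/(T_H − T_C) = 325.15/31.00 = 10.4887.
Q_H = COP_HP · W = 10.4887 × 121 = 1270 kJ.

Q_H ≈ 1270 kJ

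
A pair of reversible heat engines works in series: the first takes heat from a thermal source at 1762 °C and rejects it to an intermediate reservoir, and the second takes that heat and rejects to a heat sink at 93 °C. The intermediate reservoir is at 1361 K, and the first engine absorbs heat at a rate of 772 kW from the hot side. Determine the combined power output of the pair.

T_H = 1762 °C → 1762 + 273.15 = 2035.15 K.
T_C = 93 °C → 93 + 273.15 = 366.15 K.
Two reversible stages in series are equivalent to a single Carnot engine between T_H and T_C, so η_total = 1 − T_C/T_H = 1 − 366.15/2035.15 = 0.8201.
W_total = η_total · Q_H = 0.8201 × 772 = 633 kW.

Ẇ_total ≈ 633 kW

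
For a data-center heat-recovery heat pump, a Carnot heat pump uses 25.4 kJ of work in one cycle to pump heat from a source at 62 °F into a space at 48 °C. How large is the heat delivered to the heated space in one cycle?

T_H = 48 °C → 48 + 273.15 = 321.15 K.
T_C = 62 °F → (62 − 32) × 5/9 = 16.67 °C = 289.82 K.
COP_HP = T_H/(T_H − T_C) = 321.15/31.33 = 10.2495.
Q_H = COP_HP · W = 10.2495 × 25.4 = 260 kJ.

Q_H ≈ 260 kJ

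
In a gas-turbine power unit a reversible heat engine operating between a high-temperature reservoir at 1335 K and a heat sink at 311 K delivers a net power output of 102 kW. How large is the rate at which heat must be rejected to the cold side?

Q̇_C ≈ 30.98 kW

The Carnot efficiency is η = 1 − T_C/T_H = 1 − 311.00/1335.00 = 0.7670.
Since Q_C/Q_H = T_C/T_H and Q_H = W/η, Q_C = W·T_C/(T_H − T_C) = 102 × 311.00/1024.00 = 30.98 kW.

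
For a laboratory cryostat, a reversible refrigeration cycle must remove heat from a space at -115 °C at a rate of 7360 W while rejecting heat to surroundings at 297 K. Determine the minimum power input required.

Ẇ_in ≈ 6460 W

T_C = -115 °C → -115 + 273.15 = 158.15 K.
For a reversible refrigerator, COP_R = T_C/(T_H − T_C) = 158.15/138.85 = 1.1390.
W = Q_C/COP_R = 7360/1.1390 = 6460 W.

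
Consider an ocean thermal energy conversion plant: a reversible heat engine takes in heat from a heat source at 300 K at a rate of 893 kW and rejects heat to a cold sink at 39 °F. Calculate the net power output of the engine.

Ẇ ≈ 68.3 kW

T_C = 39 °F → (39 − 32) × 5/9 = 3.89 °C = 277.04 K.
η_rev = 1 − T_C/T_H = 1 − 277.04/300.00 = 0.0765.
W = η·Q_H = 0.0765 × 893 = 68.3 kW.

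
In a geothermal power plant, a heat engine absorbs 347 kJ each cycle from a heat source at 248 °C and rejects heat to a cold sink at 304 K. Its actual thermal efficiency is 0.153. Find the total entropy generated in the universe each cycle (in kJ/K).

T_H = 248 °C → 248 + 273.15 = 521.15 K.
W = η·Q_H = 0.153 × 347 = 53.09 kJ, so Q_C = Q_H − W = 293.9 kJ.
The hot reservoir loses entropy Q_H/T_H = 347/521.15 = 0.6658 kJ/K; the cold reservoir gains Q_C/T_C = 293.9/304.00 = 0.9668 kJ/K.
ΔS_univ = −Q_H/T_H + Q_C/T_C = 0.3010 kJ/K (> 0, since η = 0.153 < η_Carnot = 0.417).

ΔS_univ ≈ 0.3010 kJ/K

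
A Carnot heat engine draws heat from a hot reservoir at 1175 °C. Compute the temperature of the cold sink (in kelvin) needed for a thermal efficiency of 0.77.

T_H = 1175 °C → 1175 + 273.15 = 1448.15 K.
From η = 1 − T_C/T_H, T_C = T_H·(1 − η) = 1448.15 × (1 − 0.77) = 333 K.

T_C ≈ 333 K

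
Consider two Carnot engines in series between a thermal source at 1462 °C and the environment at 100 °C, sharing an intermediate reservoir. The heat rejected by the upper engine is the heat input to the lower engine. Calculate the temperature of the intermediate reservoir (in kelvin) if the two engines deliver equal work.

T_H = 1462 °C → 1462 + 273.15 = 1735.15 K.
T_C = 100 °C → 100 + 273.15 = 373.15 K.
For reversible stages Q_m = Q_H·(T_m/T_H). Setting W₁ = Q_H(1 − T_m/T_H) equal to W₂ = Q_m(1 − T_C/T_m) = Q_H·(T_m − T_C)/T_H gives T_H − T_m = T_m − T_C, so T_m = (T_H + T_C)/2 = (1735.15 + 373.15)/2 = 1050 K.

T_m ≈ 1050 K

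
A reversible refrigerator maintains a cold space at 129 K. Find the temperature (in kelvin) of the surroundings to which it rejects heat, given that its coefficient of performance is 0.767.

COP_R = T_C/(T_H − T_C) ⇒ T_H = T_C·(1 + 1/COP_R) = 129.00 × (1 + 1/0.767) = 297 K.

T_H ≈ 297 K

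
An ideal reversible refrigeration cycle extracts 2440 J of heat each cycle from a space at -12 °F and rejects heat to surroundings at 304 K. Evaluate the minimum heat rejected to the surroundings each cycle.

Q_H ≈ 2980 J

T_C = -12 °F → (-12 − 32) × 5/9 = -24.44 °C = 248.71 K.
For a reversible cycle Q_H/Q_C = T_H/T_C, so Q_H = Q_C·T_H/T_C = 2440 × 304.00/248.71 = 2980 J.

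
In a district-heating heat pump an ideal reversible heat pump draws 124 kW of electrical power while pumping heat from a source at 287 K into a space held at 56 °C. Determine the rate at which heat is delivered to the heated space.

T_H = 56 °C → 56 + 273.15 = 329.15 K.
For a reversible heat pump, COP_HP = T_H/(T_H − T_C) = 329.15/42.15 = 7.8090.
Q_H = COP_HP · W = 7.8090 × 124 = 968 kW.

Q̇_H ≈ 968 kW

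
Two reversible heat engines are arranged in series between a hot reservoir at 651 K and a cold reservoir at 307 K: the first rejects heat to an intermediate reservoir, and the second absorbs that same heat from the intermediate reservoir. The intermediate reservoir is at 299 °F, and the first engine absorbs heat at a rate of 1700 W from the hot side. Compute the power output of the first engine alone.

Ẇ₁ ≈ 599.4 W

T_m = 299 °F → (299 − 32) × 5/9 = 148.33 °C = 421.48 K.
First-stage efficiency η₁ = 1 − T_m/T_H = 1 − 421.48/651.00 = 0.3526.
W₁ = η₁·Q_H = 0.3526 × 1700 = 599.4 W.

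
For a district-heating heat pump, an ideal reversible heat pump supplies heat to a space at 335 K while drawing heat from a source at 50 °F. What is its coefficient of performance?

T_C = 50 °F → (50 − 32) × 5/9 = 10.00 °C = 283.15 K.
The Carnot heat-pump COP is COP_HP = T_H/(T_H − T_C) = 335.00/(335.00 − 283.15) = 6.46.

COP_HP ≈ 6.46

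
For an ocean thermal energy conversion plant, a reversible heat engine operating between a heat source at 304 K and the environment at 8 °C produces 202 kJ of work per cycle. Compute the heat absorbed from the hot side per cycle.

Q_H ≈ 2687 kJ

T_C = 8 °C → 8 + 273.15 = 281.15 K.
Carnot efficiency: η = 1 − T_C/T_H = 1 − 281.15/304.00 = 0.0752.
Q_H = W/η = 202/0.0752 = 2687 kJ.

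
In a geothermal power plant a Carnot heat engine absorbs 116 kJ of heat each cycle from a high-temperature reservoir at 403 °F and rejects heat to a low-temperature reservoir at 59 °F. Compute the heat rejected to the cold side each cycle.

T_H = 403 °F → (403 − 32) × 5/9 = 206.11 °C = 479.26 K.
T_C = 59 °F → (59 − 32) × 5/9 = 15.00 °C = 288.15 K.
Carnot efficiency: η = 1 − T_C/T_H = 1 − 288.15/479.26 = 0.3988.
For a reversible cycle Q_C/Q_H = T_C/T_H, so Q_C = 116 × 288.15/479.26 = 69.7 kJ.

Q_C ≈ 69.7 kJ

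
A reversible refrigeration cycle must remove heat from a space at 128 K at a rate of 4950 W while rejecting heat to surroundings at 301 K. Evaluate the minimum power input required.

Ẇ_in ≈ 6690 W

The reversible coefficient of performance is COP_R = T_C/(T_H − T_C) = 128.00/173.00 = 0.7399.
W = Q_C/COP_R = 4950/0.7399 = 6690 W.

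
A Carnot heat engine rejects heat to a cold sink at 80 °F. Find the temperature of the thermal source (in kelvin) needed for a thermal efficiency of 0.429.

T_C = 80 °F → (80 − 32) × 5/9 = 26.67 °C = 299.82 K.
From η = 1 − T_C/T_H, solving for T_H gives T_H = T_C/(1 − η) = 299.82/(1 − 0.429) = 525 K.

T_H ≈ 525 K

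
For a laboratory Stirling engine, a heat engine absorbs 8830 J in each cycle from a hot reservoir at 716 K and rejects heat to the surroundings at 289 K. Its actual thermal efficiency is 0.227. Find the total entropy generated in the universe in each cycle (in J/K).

W = η·Q_H = 0.227 × 8830 = 2004 J, so Q_C = Q_H − W = 6826 J.
Entropy balance on the reservoirs: −Q_H/T_H = -12.33 J/K, +Q_C/T_C = 23.62 J/K.
ΔS_univ = −Q_H/T_H + Q_C/T_C = 11.29 J/K (> 0, since η = 0.227 < η_Carnot = 0.596).

ΔS_univ ≈ 11.29 J/K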